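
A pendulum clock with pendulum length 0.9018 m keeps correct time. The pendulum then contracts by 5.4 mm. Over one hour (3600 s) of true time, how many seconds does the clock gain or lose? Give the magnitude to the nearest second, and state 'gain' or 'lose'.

gain 11 s

T ∝ √L, so T'/T = √(0.89640/0.9018) = 0.997001.
In 3600 s of true time the clock registers 3600/0.997001 = 3610.8 s, so it gains 11 s.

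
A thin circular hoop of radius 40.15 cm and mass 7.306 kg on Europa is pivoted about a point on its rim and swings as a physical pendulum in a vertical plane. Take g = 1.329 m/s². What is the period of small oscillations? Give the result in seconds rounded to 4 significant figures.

4.884 s

I_cm = mr² = 1.1777 kg·m². The pivot is at distance d = 0.4015 m from the centre of mass.
By the parallel-axis theorem, I = I_cm + md² = 1.1777 + 1.1777 = 2.3555 kg·m².
T = 2π√(I/(mgd)) = 2π√(2.3555/(7.306 × 1.329 × 0.4015)) = 4.884 s.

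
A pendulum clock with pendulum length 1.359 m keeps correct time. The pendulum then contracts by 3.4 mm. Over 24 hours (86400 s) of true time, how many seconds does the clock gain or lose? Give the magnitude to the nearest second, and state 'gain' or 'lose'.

T ∝ √L, so T'/T = √(1.35560/1.359) = 0.998748.
In 86400 s of true time the clock registers 86400/0.998748 = 86508.3 s, so it gains 108 s.

gain 108 s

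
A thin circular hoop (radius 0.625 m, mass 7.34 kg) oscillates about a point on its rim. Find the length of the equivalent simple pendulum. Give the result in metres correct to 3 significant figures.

The equivalent simple-pendulum length is L_eq = I/(md), where I is about the pivot and d = 0.6250 m.
I_cm = mR² = 2.867 kg·m², so I = I_cm + md² = 2.867 + 2.867 = 5.734 kg·m².
L_eq = 5.734/(7.34 × 0.6250) = 1.25 m.

1.25 m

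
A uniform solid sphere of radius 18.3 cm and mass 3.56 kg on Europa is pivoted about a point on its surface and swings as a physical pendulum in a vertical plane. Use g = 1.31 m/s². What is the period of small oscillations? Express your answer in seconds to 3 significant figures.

I_cm = (2/5)mr² = 0.04769 kg·m². The pivot is at distance d = 0.183 m from the centre of mass.
By the parallel-axis theorem, I = I_cm + md² = 0.04769 + 0.1192 = 0.1669 kg·m².
T = 2π√(I/(mgd)) = 2π√(0.1669/(3.56 × 1.31 × 0.183)) = 2.78 s.

2.78 s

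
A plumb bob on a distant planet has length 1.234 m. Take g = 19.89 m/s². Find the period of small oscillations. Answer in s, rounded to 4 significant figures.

1.565 s

T = 2π√(L/g) = 2π√(1.234/19.89) = 2π × 0.24908 = 1.565 s.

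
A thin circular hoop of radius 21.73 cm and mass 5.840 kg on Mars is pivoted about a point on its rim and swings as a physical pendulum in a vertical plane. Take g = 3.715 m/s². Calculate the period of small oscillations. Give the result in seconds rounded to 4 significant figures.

2.149 s

I_cm = mr² = 0.27576 kg·m². The pivot is at distance d = 0.2173 m from the centre of mass.
By the parallel-axis theorem, I = I_cm + md² = 0.27576 + 0.27576 = 0.55152 kg·m².
T = 2π√(I/(mgd)) = 2π√(0.55152/(5.840 × 3.715 × 0.2173)) = 2.149 s.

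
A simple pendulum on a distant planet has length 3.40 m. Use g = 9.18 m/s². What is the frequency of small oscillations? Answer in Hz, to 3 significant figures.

T = 2π√(L/g) = 2π√(3.40/9.18) = 3.824 s, so f = 1/T = 0.262 Hz.

0.262 Hz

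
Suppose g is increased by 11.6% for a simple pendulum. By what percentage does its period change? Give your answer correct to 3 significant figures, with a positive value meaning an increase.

-5.34%

T ∝ 1/√g, so T'/T = 1/√(1.116) = 0.9466.
Percentage change in T = (0.9466 − 1) × 100% = -5.34%.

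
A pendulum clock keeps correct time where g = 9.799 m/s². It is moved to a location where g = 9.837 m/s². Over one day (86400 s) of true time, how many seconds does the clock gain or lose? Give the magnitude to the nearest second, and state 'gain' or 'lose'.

The clock's period scales as T ∝ 1/√g, so T'/T = √(9.799/9.837) = 0.998067.
In 86400 s of true time the clock registers 86400/0.998067 = 86567.4 s, so it gains 167 s.

gain 167 s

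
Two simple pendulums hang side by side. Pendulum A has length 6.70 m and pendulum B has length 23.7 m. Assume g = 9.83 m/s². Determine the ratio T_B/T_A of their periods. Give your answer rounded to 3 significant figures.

1.88

T ∝ √L, so T_B/T_A = √(L_B/L_A) = √(23.7/6.70) = 1.88.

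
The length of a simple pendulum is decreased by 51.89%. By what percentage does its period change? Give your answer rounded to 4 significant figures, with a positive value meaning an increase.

-30.64%

T ∝ √L, so T'/T = √(0.48110) = 0.69361.
Percentage change in T = (0.69361 − 1) × 100% = -30.64%.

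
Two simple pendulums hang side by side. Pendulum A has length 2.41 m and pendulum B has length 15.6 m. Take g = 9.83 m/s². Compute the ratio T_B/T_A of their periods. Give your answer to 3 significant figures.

2.54

T ∝ √L, so T_B/T_A = √(L_B/L_A) = √(15.6/2.41) = 2.54.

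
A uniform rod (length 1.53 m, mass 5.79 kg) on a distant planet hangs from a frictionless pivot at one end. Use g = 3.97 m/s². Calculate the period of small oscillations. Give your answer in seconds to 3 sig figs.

3.18 s

For a physical pendulum T = 2π√(I/(mgd)), with d = 0.7650 m from pivot to centre of mass.
I_cm = mL²/12 = 5.79 × 1.53²/12 = 1.129 kg·m²; I = I_cm + md² = 1.129 + 5.79 × 0.7650² = 4.518 kg·m².
T = 2π√(4.518/(5.79 × 3.97 × 0.7650)) = 3.18 s.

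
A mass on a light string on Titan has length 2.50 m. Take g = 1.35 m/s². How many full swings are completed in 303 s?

35

T = 2π√(L/g) = 2π√(2.50/1.35) = 8.550 s.
Number of complete oscillations = ⌊303/8.550⌋ = ⌊35.44⌋ = 35.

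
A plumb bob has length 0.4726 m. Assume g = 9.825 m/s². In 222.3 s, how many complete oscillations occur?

161

T = 2π√(L/g) = 2π√(0.4726/9.825) = 1.3780 s.
Number of complete oscillations = ⌊222.3/1.3780⌋ = ⌊161.32⌋ = 161.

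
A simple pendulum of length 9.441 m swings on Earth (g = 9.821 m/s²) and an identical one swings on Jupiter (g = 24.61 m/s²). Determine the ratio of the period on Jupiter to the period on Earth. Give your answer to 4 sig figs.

T ∝ 1/√g, so T₂/T₁ = √(g₁/g₂) = √(9.821/24.61) = 0.6317.

0.6317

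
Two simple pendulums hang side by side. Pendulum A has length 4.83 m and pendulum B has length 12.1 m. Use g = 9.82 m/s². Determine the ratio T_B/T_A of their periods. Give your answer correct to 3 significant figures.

1.58

T ∝ √L, so T_B/T_A = √(L_B/L_A) = √(12.1/4.83) = 1.58.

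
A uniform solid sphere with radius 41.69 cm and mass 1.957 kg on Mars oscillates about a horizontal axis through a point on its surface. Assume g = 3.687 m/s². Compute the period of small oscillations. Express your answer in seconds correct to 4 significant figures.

I_cm = (2/5)mr² = 0.13606 kg·m². The pivot is at distance d = 0.4169 m from the centre of mass.
By the parallel-axis theorem, I = I_cm + md² = 0.13606 + 0.34014 = 0.47619 kg·m².
T = 2π√(I/(mgd)) = 2π√(0.47619/(1.957 × 3.687 × 0.4169)) = 2.500 s.

2.500 s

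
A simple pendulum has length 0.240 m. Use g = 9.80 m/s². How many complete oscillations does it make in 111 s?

112

T = 2π√(L/g) = 2π√(0.240/9.80) = 0.9833 s.
Number of complete oscillations = ⌊111/0.9833⌋ = ⌊112.9⌋ = 112.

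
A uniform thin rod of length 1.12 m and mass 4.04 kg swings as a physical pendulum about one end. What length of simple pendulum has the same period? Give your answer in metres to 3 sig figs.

0.747 m

The equivalent simple-pendulum length is L_eq = I/(md), where I is about the pivot and d = 0.5600 m.
I_cm = (1/12)mL² = 0.4223 kg·m², so I = I_cm + md² = 0.4223 + 1.267 = 1.689 kg·m².
L_eq = 1.689/(4.04 × 0.5600) = 0.747 m.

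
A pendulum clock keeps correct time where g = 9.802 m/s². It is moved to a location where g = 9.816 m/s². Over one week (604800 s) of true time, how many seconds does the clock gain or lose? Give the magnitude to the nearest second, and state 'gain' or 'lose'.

gain 432 s

The clock's period scales as T ∝ 1/√g, so T'/T = √(9.802/9.816) = 0.999287.
In 604800 s of true time the clock registers 604800/0.999287 = 605231.8 s, so it gains 432 s.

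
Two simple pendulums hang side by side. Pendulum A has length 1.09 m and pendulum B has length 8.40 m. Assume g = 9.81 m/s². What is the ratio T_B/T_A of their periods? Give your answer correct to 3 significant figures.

2.78

T ∝ √L, so T_B/T_A = √(L_B/L_A) = √(8.40/1.09) = 2.78.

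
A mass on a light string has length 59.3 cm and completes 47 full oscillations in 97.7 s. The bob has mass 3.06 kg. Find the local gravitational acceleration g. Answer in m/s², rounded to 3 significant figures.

T = 97.7/47 = 2.079 s.
From T = 2π√(L/g), g = 4π²L/T² = 4π² × 0.593/2.079² = 5.42 m/s².

5.42 m/s²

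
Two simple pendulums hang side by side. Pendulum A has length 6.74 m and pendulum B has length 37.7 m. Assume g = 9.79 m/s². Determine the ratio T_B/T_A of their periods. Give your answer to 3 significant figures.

T ∝ √L, so T_B/T_A = √(L_B/L_A) = √(37.7/6.74) = 2.37.

2.37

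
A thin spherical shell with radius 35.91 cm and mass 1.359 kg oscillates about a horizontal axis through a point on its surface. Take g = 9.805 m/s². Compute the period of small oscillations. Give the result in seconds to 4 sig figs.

I_cm = (2/3)mr² = 0.11683 kg·m². The pivot is at distance d = 0.3591 m from the centre of mass.
By the parallel-axis theorem, I = I_cm + md² = 0.11683 + 0.17525 = 0.29208 kg·m².
T = 2π√(I/(mgd)) = 2π√(0.29208/(1.359 × 9.805 × 0.3591)) = 1.552 s.

1.552 s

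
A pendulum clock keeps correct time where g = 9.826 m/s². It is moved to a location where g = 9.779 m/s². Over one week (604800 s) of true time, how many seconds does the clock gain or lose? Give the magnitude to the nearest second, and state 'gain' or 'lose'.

The clock's period scales as T ∝ 1/√g, so T'/T = √(9.826/9.779) = 1.00240.
In 604800 s of true time the clock registers 604800/1.00240 = 603351.8 s, so it loses 1448 s.

lose 1448 s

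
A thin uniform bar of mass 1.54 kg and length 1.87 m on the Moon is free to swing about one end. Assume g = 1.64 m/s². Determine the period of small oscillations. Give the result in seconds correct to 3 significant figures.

5.48 s

For a physical pendulum T = 2π√(I/(mgd)), with d = 0.9350 m from pivot to centre of mass.
I_cm = mL²/12 = 1.54 × 1.87²/12 = 0.4488 kg·m²; I = I_cm + md² = 0.4488 + 1.54 × 0.9350² = 1.795 kg·m².
T = 2π√(1.795/(1.54 × 1.64 × 0.9350)) = 5.48 s.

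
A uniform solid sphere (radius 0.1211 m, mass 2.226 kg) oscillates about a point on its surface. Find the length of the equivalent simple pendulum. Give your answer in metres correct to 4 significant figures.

The equivalent simple-pendulum length is L_eq = I/(md), where I is about the pivot and d = 0.12110 m.
I_cm = (2/5)mR² = 0.013058 kg·m², so I = I_cm + md² = 0.013058 + 0.032645 = 0.045703 kg·m².
L_eq = 0.045703/(2.226 × 0.12110) = 0.1695 m.

0.1695 m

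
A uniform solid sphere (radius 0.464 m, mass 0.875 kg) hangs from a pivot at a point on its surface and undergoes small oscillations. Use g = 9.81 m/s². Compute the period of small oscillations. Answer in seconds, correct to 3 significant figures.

1.62 s

I_cm = (2/5)mr² = 0.07535 kg·m². The pivot is at distance d = 0.464 m from the centre of mass.
By the parallel-axis theorem, I = I_cm + md² = 0.07535 + 0.1884 = 0.2637 kg·m².
T = 2π√(I/(mgd)) = 2π√(0.2637/(0.875 × 9.81 × 0.464)) = 1.62 s.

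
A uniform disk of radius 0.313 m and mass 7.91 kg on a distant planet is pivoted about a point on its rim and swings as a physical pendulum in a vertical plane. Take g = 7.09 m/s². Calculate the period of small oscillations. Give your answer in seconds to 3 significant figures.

1.62 s

I_cm = ½mr² = 0.3875 kg·m². The pivot is at distance d = 0.313 m from the centre of mass.
By the parallel-axis theorem, I = I_cm + md² = 0.3875 + 0.7749 = 1.162 kg·m².
T = 2π√(I/(mgd)) = 2π√(1.162/(7.91 × 7.09 × 0.313)) = 1.62 s.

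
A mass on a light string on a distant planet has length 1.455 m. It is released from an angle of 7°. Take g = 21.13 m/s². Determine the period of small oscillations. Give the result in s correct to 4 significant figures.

T = 2π√(L/g) = 2π√(1.455/21.13) = 2π × 0.26241 = 1.649 s.

1.649 s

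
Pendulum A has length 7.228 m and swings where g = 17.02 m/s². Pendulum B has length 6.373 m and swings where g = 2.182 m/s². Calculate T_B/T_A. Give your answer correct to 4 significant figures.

2.622

T = 2π√(L/g), so T_B/T_A = √((L_B/g_B)/(L_A/g_A)) = √((6.373/2.182)/(7.228/17.02)) = 2.622.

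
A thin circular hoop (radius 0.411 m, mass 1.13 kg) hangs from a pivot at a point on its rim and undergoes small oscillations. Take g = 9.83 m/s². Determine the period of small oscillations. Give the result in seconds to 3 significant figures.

I_cm = mr² = 0.1909 kg·m². The pivot is at distance d = 0.411 m from the centre of mass.
By the parallel-axis theorem, I = I_cm + md² = 0.1909 + 0.1909 = 0.3818 kg·m².
T = 2π√(I/(mgd)) = 2π√(0.3818/(1.13 × 9.83 × 0.411)) = 1.82 s.

1.82 s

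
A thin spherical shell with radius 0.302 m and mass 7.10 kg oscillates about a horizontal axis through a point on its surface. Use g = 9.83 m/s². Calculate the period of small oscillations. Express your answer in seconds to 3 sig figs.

I_cm = (2/3)mr² = 0.4317 kg·m². The pivot is at distance d = 0.302 m from the centre of mass.
By the parallel-axis theorem, I = I_cm + md² = 0.4317 + 0.6475 = 1.079 kg·m².
T = 2π√(I/(mgd)) = 2π√(1.079/(7.10 × 9.83 × 0.302)) = 1.42 s.

1.42 s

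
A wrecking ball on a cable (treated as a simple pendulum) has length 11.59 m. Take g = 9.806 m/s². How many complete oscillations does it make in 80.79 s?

11

T = 2π√(L/g) = 2π√(11.59/9.806) = 6.8309 s.
Number of complete oscillations = ⌊80.79/6.8309⌋ = ⌊11.827⌋ = 11.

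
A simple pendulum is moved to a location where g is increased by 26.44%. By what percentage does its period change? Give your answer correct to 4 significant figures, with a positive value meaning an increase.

T ∝ 1/√g, so T'/T = 1/√(1.2644) = 0.88932.
Percentage change in T = (0.88932 − 1) × 100% = -11.07%.

-11.07%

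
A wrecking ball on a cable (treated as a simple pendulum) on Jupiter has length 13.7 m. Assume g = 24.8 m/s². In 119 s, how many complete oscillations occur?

25

T = 2π√(L/g) = 2π√(13.7/24.8) = 4.670 s.
Number of complete oscillations = ⌊119/4.670⌋ = ⌊25.48⌋ = 25.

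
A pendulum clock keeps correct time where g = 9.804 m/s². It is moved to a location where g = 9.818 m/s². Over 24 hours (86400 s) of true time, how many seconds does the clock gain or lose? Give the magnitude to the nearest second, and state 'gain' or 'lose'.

The clock's period scales as T ∝ 1/√g, so T'/T = √(9.804/9.818) = 0.999287.
In 86400 s of true time the clock registers 86400/0.999287 = 86461.7 s, so it gains 62 s.

gain 62 s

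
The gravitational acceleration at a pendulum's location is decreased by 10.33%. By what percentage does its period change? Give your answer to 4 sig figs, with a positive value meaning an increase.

5.603%

T ∝ 1/√g, so T'/T = 1/√(0.89670) = 1.0560.
Percentage change in T = (1.0560 − 1) × 100% = 5.603%.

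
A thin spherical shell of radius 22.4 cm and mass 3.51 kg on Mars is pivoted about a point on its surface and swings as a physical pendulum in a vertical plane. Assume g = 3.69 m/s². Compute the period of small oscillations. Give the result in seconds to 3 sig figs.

2.00 s

I_cm = (2/3)mr² = 0.1174 kg·m². The pivot is at distance d = 0.224 m from the centre of mass.
By the parallel-axis theorem, I = I_cm + md² = 0.1174 + 0.1761 = 0.2935 kg·m².
T = 2π√(I/(mgd)) = 2π√(0.2935/(3.51 × 3.69 × 0.224)) = 2.00 s.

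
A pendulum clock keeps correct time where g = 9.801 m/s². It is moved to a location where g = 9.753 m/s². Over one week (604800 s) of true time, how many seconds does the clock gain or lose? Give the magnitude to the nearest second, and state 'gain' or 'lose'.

lose 1483 s

The clock's period scales as T ∝ 1/√g, so T'/T = √(9.801/9.753) = 1.00246.
In 604800 s of true time the clock registers 604800/1.00246 = 603317.2 s, so it loses 1483 s.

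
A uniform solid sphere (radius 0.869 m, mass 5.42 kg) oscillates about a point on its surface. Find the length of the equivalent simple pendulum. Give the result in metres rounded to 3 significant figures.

1.22 m

The equivalent simple-pendulum length is L_eq = I/(md), where I is about the pivot and d = 0.8690 m.
I_cm = (2/5)mR² = 1.637 kg·m², so I = I_cm + md² = 1.637 + 4.093 = 5.730 kg·m².
L_eq = 5.730/(5.42 × 0.8690) = 1.22 m.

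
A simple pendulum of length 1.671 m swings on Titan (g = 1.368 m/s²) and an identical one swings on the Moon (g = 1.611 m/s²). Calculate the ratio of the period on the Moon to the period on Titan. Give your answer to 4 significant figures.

0.9215

T ∝ 1/√g, so T₂/T₁ = √(g₁/g₂) = √(1.368/1.611) = 0.9215.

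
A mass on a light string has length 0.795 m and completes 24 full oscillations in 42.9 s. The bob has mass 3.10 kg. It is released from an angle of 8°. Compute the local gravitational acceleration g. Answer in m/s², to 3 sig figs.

T = 42.9/24 = 1.787 s.
From T = 2π√(L/g), g = 4π²L/T² = 4π² × 0.795/1.787² = 9.82 m/s².

9.82 m/s²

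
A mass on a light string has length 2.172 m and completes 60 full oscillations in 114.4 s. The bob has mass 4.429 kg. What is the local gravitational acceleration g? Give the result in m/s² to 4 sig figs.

T = 114.4/60 = 1.9067 s.
From T = 2π√(L/g), g = 4π²L/T² = 4π² × 2.172/1.9067² = 23.59 m/s².

23.59 m/s²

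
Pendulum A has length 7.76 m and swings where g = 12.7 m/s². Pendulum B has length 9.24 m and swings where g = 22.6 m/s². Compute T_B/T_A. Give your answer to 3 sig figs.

T = 2π√(L/g), so T_B/T_A = √((L_B/g_B)/(L_A/g_A)) = √((9.24/22.6)/(7.76/12.7)) = 0.818.

0.818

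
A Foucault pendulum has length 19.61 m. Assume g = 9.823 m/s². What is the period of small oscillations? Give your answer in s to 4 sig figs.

T = 2π√(L/g) = 2π√(19.61/9.823) = 2π × 1.4129 = 8.878 s.

8.878 s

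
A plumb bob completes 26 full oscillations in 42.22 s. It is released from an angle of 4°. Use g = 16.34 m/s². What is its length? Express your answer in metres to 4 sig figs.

1.091 m

T = 42.22/26 = 1.6238 s.
From T = 2π√(L/g), L = gT²/(4π²) = 16.34 × 1.6238²/(4π²) = 1.091 m.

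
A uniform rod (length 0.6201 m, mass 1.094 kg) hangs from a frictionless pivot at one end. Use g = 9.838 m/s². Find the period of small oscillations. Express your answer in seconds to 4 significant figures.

1.288 s

For a physical pendulum T = 2π√(I/(mgd)), with d = 0.31005 m from pivot to centre of mass.
I_cm = mL²/12 = 1.094 × 0.6201²/12 = 0.035056 kg·m²; I = I_cm + md² = 0.035056 + 1.094 × 0.31005² = 0.14022 kg·m².
T = 2π√(0.14022/(1.094 × 9.838 × 0.31005)) = 1.288 s.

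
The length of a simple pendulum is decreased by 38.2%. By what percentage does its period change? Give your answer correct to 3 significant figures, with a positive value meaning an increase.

-21.4%

T ∝ √L, so T'/T = √(0.6180) = 0.7861.
Percentage change in T = (0.7861 − 1) × 100% = -21.4%.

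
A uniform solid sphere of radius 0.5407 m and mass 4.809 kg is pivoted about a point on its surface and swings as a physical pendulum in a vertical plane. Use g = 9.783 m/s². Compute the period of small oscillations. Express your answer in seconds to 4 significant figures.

1.748 s

I_cm = (2/5)mr² = 0.56238 kg·m². The pivot is at distance d = 0.5407 m from the centre of mass.
By the parallel-axis theorem, I = I_cm + md² = 0.56238 + 1.4059 = 1.9683 kg·m².
T = 2π√(I/(mgd)) = 2π√(1.9683/(4.809 × 9.783 × 0.5407)) = 1.748 s.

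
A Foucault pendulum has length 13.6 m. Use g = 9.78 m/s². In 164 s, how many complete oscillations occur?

22

T = 2π√(L/g) = 2π√(13.6/9.78) = 7.409 s.
Number of complete oscillations = ⌊164/7.409⌋ = ⌊22.13⌋ = 22.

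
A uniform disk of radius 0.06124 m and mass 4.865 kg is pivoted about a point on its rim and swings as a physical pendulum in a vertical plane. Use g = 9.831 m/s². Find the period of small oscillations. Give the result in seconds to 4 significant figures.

0.6074 s

I_cm = ½mr² = 0.0091227 kg·m². The pivot is at distance d = 0.06124 m from the centre of mass.
By the parallel-axis theorem, I = I_cm + md² = 0.0091227 + 0.018245 = 0.027368 kg·m².
T = 2π√(I/(mgd)) = 2π√(0.027368/(4.865 × 9.831 × 0.06124)) = 0.6074 s.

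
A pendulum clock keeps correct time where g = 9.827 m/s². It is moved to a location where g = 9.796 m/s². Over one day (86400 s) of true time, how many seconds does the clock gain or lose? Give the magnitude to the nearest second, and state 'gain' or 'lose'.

The clock's period scales as T ∝ 1/√g, so T'/T = √(9.827/9.796) = 1.00158.
In 86400 s of true time the clock registers 86400/1.00158 = 86263.6 s, so it loses 136 s.

lose 136 s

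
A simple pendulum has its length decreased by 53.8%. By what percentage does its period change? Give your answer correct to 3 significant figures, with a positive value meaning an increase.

-32.0%

T ∝ √L, so T'/T = √(0.4620) = 0.6797.
Percentage change in T = (0.6797 − 1) × 100% = -32.0%.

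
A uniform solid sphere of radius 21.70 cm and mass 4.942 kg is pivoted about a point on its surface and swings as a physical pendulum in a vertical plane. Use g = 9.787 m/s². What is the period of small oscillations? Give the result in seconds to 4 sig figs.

1.107 s

I_cm = (2/5)mr² = 0.093086 kg·m². The pivot is at distance d = 0.2170 m from the centre of mass.
By the parallel-axis theorem, I = I_cm + md² = 0.093086 + 0.23271 = 0.32580 kg·m².
T = 2π√(I/(mgd)) = 2π√(0.32580/(4.942 × 9.787 × 0.2170)) = 1.107 s.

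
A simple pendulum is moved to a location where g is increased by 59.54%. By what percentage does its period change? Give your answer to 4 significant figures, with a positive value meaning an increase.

T ∝ 1/√g, so T'/T = 1/√(1.5954) = 0.79171.
Percentage change in T = (0.79171 − 1) × 100% = -20.83%.

-20.83%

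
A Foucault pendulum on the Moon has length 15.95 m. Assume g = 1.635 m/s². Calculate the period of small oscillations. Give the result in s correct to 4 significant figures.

19.62 s

T = 2π√(L/g) = 2π√(15.95/1.635) = 2π × 3.1234 = 19.62 s.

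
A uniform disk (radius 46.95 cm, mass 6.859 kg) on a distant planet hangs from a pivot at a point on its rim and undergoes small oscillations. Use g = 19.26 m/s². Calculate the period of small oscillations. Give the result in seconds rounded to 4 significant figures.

I_cm = ½mr² = 0.75597 kg·m². The pivot is at distance d = 0.4695 m from the centre of mass.
By the parallel-axis theorem, I = I_cm + md² = 0.75597 + 1.5119 = 2.2679 kg·m².
T = 2π√(I/(mgd)) = 2π√(2.2679/(6.859 × 19.26 × 0.4695)) = 1.201 s.

1.201 s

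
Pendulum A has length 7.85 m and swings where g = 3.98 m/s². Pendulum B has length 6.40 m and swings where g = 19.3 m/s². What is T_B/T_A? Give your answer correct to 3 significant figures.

T = 2π√(L/g), so T_B/T_A = √((L_B/g_B)/(L_A/g_A)) = √((6.40/19.3)/(7.85/3.98)) = 0.410.

0.410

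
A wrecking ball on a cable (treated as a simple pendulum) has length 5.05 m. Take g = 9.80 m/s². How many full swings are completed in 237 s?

52

T = 2π√(L/g) = 2π√(5.05/9.80) = 4.510 s.
Number of complete oscillations = ⌊237/4.510⌋ = ⌊52.55⌋ = 52.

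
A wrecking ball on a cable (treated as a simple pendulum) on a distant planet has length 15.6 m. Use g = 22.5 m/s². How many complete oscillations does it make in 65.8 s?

T = 2π√(L/g) = 2π√(15.6/22.5) = 5.232 s.
Number of complete oscillations = ⌊65.8/5.232⌋ = ⌊12.58⌋ = 12.

12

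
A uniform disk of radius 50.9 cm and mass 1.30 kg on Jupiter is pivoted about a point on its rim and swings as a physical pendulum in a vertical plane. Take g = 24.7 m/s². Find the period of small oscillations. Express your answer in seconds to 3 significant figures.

1.10 s

I_cm = ½mr² = 0.1684 kg·m². The pivot is at distance d = 0.509 m from the centre of mass.
By the parallel-axis theorem, I = I_cm + md² = 0.1684 + 0.3368 = 0.5052 kg·m².
T = 2π√(I/(mgd)) = 2π√(0.5052/(1.30 × 24.7 × 0.509)) = 1.10 s.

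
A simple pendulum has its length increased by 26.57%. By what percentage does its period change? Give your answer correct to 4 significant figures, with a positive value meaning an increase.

T ∝ √L, so T'/T = √(1.2657) = 1.1250.
Percentage change in T = (1.1250 − 1) × 100% = 12.50%.

12.50%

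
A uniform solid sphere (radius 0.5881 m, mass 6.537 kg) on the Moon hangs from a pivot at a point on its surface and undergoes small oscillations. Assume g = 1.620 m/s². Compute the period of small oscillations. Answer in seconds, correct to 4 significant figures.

I_cm = (2/5)mr² = 0.90436 kg·m². The pivot is at distance d = 0.5881 m from the centre of mass.
By the parallel-axis theorem, I = I_cm + md² = 0.90436 + 2.2609 = 3.1653 kg·m².
T = 2π√(I/(mgd)) = 2π√(3.1653/(6.537 × 1.620 × 0.5881)) = 4.479 s.

4.479 s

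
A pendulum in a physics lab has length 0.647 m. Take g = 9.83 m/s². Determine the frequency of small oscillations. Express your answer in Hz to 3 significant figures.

0.620 Hz

T = 2π√(L/g) = 2π√(0.647/9.83) = 1.612 s, so f = 1/T = 0.620 Hz.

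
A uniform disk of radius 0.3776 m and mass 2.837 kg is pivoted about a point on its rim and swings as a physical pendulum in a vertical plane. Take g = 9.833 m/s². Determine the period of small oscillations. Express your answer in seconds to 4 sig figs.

I_cm = ½mr² = 0.20225 kg·m². The pivot is at distance d = 0.3776 m from the centre of mass.
By the parallel-axis theorem, I = I_cm + md² = 0.20225 + 0.40450 = 0.60676 kg·m².
T = 2π√(I/(mgd)) = 2π√(0.60676/(2.837 × 9.833 × 0.3776)) = 1.508 s.

1.508 s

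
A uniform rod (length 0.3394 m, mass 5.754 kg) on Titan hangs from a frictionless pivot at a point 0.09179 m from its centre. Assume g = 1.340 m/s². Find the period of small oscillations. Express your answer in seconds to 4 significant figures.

For a physical pendulum T = 2π√(I/(mgd)), with d = 0.091790 m from pivot to centre of mass.
I_cm = mL²/12 = 5.754 × 0.3394²/12 = 0.055235 kg·m²; I = I_cm + md² = 0.055235 + 5.754 × 0.091790² = 0.10371 kg·m².
T = 2π√(0.10371/(5.754 × 1.340 × 0.091790)) = 2.405 s.

2.405 s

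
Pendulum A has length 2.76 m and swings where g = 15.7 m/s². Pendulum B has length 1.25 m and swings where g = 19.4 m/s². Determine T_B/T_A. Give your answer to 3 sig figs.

T = 2π√(L/g), so T_B/T_A = √((L_B/g_B)/(L_A/g_A)) = √((1.25/19.4)/(2.76/15.7)) = 0.605.

0.605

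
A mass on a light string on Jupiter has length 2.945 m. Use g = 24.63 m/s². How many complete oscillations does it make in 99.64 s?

45

T = 2π√(L/g) = 2π√(2.945/24.63) = 2.1727 s.
Number of complete oscillations = ⌊99.64/2.1727⌋ = ⌊45.861⌋ = 45.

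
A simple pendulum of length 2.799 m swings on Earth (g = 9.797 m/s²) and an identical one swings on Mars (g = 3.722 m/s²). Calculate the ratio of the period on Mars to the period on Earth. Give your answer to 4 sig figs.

T ∝ 1/√g, so T₂/T₁ = √(g₁/g₂) = √(9.797/3.722) = 1.622.

1.622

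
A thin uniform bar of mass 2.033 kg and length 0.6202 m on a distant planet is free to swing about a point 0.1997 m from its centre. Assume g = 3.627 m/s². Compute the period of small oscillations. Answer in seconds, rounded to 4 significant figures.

1.980 s

For a physical pendulum T = 2π√(I/(mgd)), with d = 0.19970 m from pivot to centre of mass.
I_cm = mL²/12 = 2.033 × 0.6202²/12 = 0.065166 kg·m²; I = I_cm + md² = 0.065166 + 2.033 × 0.19970² = 0.14624 kg·m².
T = 2π√(0.14624/(2.033 × 3.627 × 0.19970)) = 1.980 s.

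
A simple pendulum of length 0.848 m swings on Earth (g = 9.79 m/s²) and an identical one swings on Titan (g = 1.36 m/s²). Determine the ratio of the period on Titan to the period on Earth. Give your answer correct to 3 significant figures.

2.68

T ∝ 1/√g, so T₂/T₁ = √(g₁/g₂) = √(9.79/1.36) = 2.68.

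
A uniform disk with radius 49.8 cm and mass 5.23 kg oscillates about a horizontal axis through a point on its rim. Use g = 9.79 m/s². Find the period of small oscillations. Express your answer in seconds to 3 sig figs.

I_cm = ½mr² = 0.6485 kg·m². The pivot is at distance d = 0.498 m from the centre of mass.
By the parallel-axis theorem, I = I_cm + md² = 0.6485 + 1.297 = 1.946 kg·m².
T = 2π√(I/(mgd)) = 2π√(1.946/(5.23 × 9.79 × 0.498)) = 1.74 s.

1.74 s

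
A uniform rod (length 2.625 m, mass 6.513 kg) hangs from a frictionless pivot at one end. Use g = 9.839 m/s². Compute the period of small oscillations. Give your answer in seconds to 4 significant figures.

For a physical pendulum T = 2π√(I/(mgd)), with d = 1.3125 m from pivot to centre of mass.
I_cm = mL²/12 = 6.513 × 2.625²/12 = 3.7399 kg·m²; I = I_cm + md² = 3.7399 + 6.513 × 1.3125² = 14.960 kg·m².
T = 2π√(14.960/(6.513 × 9.839 × 1.3125)) = 2.650 s.

2.650 s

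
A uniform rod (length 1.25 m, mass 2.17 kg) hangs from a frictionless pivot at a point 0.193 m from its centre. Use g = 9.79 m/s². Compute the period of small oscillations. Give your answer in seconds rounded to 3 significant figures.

For a physical pendulum T = 2π√(I/(mgd)), with d = 0.1930 m from pivot to centre of mass.
I_cm = mL²/12 = 2.17 × 1.25²/12 = 0.2826 kg·m²; I = I_cm + md² = 0.2826 + 2.17 × 0.1930² = 0.3634 kg·m².
T = 2π√(0.3634/(2.17 × 9.79 × 0.1930)) = 1.87 s.

1.87 s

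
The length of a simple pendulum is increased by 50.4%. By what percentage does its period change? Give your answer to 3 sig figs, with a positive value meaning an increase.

T ∝ √L, so T'/T = √(1.504) = 1.226.
Percentage change in T = (1.226 − 1) × 100% = 22.6%.

22.6%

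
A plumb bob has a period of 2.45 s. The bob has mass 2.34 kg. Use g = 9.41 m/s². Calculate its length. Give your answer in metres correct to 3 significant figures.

1.43 m

From T = 2π√(L/g), L = gT²/(4π²) = 9.41 × 2.450²/(4π²) = 1.43 m.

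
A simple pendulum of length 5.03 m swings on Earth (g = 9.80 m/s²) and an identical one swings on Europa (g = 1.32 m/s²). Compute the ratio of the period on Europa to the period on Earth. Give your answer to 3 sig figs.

2.72

T ∝ 1/√g, so T₂/T₁ = √(g₁/g₂) = √(9.80/1.32) = 2.72.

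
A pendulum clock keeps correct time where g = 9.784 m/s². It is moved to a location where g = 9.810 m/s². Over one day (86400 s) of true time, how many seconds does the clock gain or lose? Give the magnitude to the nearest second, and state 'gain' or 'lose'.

gain 115 s

The clock's period scales as T ∝ 1/√g, so T'/T = √(9.784/9.810) = 0.998674.
In 86400 s of true time the clock registers 86400/0.998674 = 86514.7 s, so it gains 115 s.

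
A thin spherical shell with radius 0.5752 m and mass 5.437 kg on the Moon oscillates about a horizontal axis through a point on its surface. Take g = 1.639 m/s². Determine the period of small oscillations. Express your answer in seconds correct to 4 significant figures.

4.805 s

I_cm = (2/3)mr² = 1.1992 kg·m². The pivot is at distance d = 0.5752 m from the centre of mass.
By the parallel-axis theorem, I = I_cm + md² = 1.1992 + 1.7989 = 2.9981 kg·m².
T = 2π√(I/(mgd)) = 2π√(2.9981/(5.437 × 1.639 × 0.5752)) = 4.805 s.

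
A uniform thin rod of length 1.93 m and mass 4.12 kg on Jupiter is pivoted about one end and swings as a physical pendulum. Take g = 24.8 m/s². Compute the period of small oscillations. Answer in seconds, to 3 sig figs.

For a physical pendulum T = 2π√(I/(mgd)), with d = 0.9650 m from pivot to centre of mass.
I_cm = mL²/12 = 4.12 × 1.93²/12 = 1.279 kg·m²; I = I_cm + md² = 1.279 + 4.12 × 0.9650² = 5.116 kg·m².
T = 2π√(5.116/(4.12 × 24.8 × 0.9650)) = 1.43 s.

1.43 s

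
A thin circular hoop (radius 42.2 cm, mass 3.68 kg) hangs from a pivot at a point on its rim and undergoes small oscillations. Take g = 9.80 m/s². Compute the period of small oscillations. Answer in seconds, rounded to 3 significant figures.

1.84 s

I_cm = mr² = 0.6553 kg·m². The pivot is at distance d = 0.422 m from the centre of mass.
By the parallel-axis theorem, I = I_cm + md² = 0.6553 + 0.6553 = 1.311 kg·m².
T = 2π√(I/(mgd)) = 2π√(1.311/(3.68 × 9.80 × 0.422)) = 1.84 s.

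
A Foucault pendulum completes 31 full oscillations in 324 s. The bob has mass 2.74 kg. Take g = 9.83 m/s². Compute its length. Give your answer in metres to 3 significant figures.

27.2 m

T = 324/31 = 10.45 s.
From T = 2π√(L/g), L = gT²/(4π²) = 9.83 × 10.45²/(4π²) = 27.2 m.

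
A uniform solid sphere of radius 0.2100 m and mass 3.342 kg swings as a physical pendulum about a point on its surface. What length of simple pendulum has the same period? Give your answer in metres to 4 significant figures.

The equivalent simple-pendulum length is L_eq = I/(md), where I is about the pivot and d = 0.21000 m.
I_cm = (2/5)mR² = 0.058953 kg·m², so I = I_cm + md² = 0.058953 + 0.14738 = 0.20634 kg·m².
L_eq = 0.20634/(3.342 × 0.21000) = 0.2940 m.

0.2940 m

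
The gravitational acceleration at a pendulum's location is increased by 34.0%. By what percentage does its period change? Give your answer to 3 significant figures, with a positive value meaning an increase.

-13.6%

T ∝ 1/√g, so T'/T = 1/√(1.340) = 0.8639.
Percentage change in T = (0.8639 − 1) × 100% = -13.6%.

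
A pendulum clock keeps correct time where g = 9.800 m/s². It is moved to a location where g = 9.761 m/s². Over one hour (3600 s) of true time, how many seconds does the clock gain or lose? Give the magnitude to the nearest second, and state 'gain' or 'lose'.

The clock's period scales as T ∝ 1/√g, so T'/T = √(9.800/9.761) = 1.00200.
In 3600 s of true time the clock registers 3600/1.00200 = 3592.8 s, so it loses 7 s.

lose 7 s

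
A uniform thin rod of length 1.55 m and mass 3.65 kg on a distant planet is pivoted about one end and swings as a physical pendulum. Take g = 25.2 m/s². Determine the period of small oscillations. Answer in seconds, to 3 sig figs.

For a physical pendulum T = 2π√(I/(mgd)), with d = 0.7750 m from pivot to centre of mass.
I_cm = mL²/12 = 3.65 × 1.55²/12 = 0.7308 kg·m²; I = I_cm + md² = 0.7308 + 3.65 × 0.7750² = 2.923 kg·m².
T = 2π√(2.923/(3.65 × 25.2 × 0.7750)) = 1.27 s.

1.27 s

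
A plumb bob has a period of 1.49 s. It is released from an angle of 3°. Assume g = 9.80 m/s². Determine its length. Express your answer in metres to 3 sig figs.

From T = 2π√(L/g), L = gT²/(4π²) = 9.80 × 1.490²/(4π²) = 0.551 m.

0.551 m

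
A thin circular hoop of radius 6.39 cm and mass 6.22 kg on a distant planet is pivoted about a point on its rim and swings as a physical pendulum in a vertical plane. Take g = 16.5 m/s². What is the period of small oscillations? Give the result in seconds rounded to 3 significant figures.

0.553 s

I_cm = mr² = 0.02540 kg·m². The pivot is at distance d = 0.0639 m from the centre of mass.
By the parallel-axis theorem, I = I_cm + md² = 0.02540 + 0.02540 = 0.05080 kg·m².
T = 2π√(I/(mgd)) = 2π√(0.05080/(6.22 × 16.5 × 0.0639)) = 0.553 s.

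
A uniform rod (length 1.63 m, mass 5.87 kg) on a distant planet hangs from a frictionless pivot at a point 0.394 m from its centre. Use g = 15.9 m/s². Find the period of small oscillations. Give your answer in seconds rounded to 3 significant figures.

1.54 s

For a physical pendulum T = 2π√(I/(mgd)), with d = 0.3940 m from pivot to centre of mass.
I_cm = mL²/12 = 5.87 × 1.63²/12 = 1.300 kg·m²; I = I_cm + md² = 1.300 + 5.87 × 0.3940² = 2.211 kg·m².
T = 2π√(2.211/(5.87 × 15.9 × 0.3940)) = 1.54 s.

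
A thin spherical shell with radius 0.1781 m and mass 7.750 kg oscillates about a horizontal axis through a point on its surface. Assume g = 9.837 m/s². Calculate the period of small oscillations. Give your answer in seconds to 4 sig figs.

I_cm = (2/3)mr² = 0.16388 kg·m². The pivot is at distance d = 0.1781 m from the centre of mass.
By the parallel-axis theorem, I = I_cm + md² = 0.16388 + 0.24583 = 0.40971 kg·m².
T = 2π√(I/(mgd)) = 2π√(0.40971/(7.750 × 9.837 × 0.1781)) = 1.091 s.

1.091 s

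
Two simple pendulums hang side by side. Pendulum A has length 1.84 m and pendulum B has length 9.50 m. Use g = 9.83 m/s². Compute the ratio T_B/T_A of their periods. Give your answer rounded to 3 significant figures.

T ∝ √L, so T_B/T_A = √(L_B/L_A) = √(9.50/1.84) = 2.27.

2.27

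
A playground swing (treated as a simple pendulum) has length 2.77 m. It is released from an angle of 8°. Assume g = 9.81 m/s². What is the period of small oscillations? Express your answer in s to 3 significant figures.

T = 2π√(L/g) = 2π√(2.77/9.81) = 2π × 0.5314 = 3.34 s.

3.34 s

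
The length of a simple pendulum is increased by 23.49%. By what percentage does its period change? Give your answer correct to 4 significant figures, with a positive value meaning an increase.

11.13%

T ∝ √L, so T'/T = √(1.2349) = 1.1113.
Percentage change in T = (1.1113 − 1) × 100% = 11.13%.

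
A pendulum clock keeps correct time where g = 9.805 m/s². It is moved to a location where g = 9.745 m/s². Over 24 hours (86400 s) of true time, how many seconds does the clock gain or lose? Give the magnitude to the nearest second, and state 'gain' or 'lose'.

lose 265 s

The clock's period scales as T ∝ 1/√g, so T'/T = √(9.805/9.745) = 1.00307.
In 86400 s of true time the clock registers 86400/1.00307 = 86135.2 s, so it loses 265 s.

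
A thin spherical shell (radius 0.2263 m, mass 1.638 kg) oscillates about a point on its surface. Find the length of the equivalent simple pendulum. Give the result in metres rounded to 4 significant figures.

The equivalent simple-pendulum length is L_eq = I/(md), where I is about the pivot and d = 0.22630 m.
I_cm = (2/3)mR² = 0.055923 kg·m², so I = I_cm + md² = 0.055923 + 0.083885 = 0.13981 kg·m².
L_eq = 0.13981/(1.638 × 0.22630) = 0.3772 m.

0.3772 m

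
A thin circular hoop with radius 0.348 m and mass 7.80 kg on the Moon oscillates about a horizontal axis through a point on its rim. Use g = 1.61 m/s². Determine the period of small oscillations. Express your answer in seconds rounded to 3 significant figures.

I_cm = mr² = 0.9446 kg·m². The pivot is at distance d = 0.348 m from the centre of mass.
By the parallel-axis theorem, I = I_cm + md² = 0.9446 + 0.9446 = 1.889 kg·m².
T = 2π√(I/(mgd)) = 2π√(1.889/(7.80 × 1.61 × 0.348)) = 4.13 s.

4.13 s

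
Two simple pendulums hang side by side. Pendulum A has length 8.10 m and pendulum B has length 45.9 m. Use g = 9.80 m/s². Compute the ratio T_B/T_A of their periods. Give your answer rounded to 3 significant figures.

2.38

T ∝ √L, so T_B/T_A = √(L_B/L_A) = √(45.9/8.10) = 2.38.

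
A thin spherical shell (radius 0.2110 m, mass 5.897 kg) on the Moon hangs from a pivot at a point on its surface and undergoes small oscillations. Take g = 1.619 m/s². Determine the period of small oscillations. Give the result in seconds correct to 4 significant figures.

2.928 s

I_cm = (2/3)mr² = 0.17503 kg·m². The pivot is at distance d = 0.2110 m from the centre of mass.
By the parallel-axis theorem, I = I_cm + md² = 0.17503 + 0.26254 = 0.43757 kg·m².
T = 2π√(I/(mgd)) = 2π√(0.43757/(5.897 × 1.619 × 0.2110)) = 2.928 s.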